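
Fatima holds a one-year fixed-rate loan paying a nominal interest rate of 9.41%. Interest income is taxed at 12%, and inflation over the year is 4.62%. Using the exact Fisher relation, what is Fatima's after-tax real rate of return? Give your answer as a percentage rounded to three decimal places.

After-tax nominal return = 9.41% × (1 − 0.12) = 8.2808%.
1 + r = 1.082808 / 1.04620 = 1.034991
After-tax real rate = 1.034991 − 1 → 3.499%.

3.499%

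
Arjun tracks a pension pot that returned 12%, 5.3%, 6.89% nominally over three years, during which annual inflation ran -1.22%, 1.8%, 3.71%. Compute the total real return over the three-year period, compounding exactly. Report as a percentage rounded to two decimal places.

Nominal growth factor = 1.1200 × 1.0530 × 1.0689 = 1.260618
Price-level growth factor = 0.9878 × 1.0180 × 1.0371 = 1.042887
Real growth factor = 1.260618 / 1.042887 = 1.208777
Total real return = 1.208777 − 1 → 20.88%.

20.88%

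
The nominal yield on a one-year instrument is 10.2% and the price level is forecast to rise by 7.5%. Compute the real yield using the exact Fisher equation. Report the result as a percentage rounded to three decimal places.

By the Fisher identity, 1 + r = (1 + i)/(1 + π).
1 + r = 1.10200 / 1.07500 = 1.025116
r = 1.025116 − 1 = 2.5116%, i.e. 2.512%.

2.512%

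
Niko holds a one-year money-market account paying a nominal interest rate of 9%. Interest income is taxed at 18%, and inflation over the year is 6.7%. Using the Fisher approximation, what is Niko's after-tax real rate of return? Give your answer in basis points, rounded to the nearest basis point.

After-tax nominal return = 9% × (1 − 0.18) = 7.3800%.
r ≈ 7.3800% − 6.7% → 68 basis points.

68 basis points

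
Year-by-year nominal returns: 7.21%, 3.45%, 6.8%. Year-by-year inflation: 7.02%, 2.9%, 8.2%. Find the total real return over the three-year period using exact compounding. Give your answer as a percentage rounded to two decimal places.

Nominal growth factor = 1.0721 × 1.0345 × 1.0680 = 1.184505
Price-level growth factor = 1.0702 × 1.0290 × 1.0820 = 1.191537
Real growth factor = 1.184505 / 1.191537 = 0.994099
Total real return = 0.994099 − 1 → -0.59%.

-0.59%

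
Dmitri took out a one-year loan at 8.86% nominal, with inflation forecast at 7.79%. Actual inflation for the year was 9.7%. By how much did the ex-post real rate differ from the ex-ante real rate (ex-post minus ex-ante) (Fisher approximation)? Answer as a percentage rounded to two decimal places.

Ex-ante: 8.86% − 7.79% = 1.070%
Ex-post: 8.86% − 9.7% = -0.840%
Difference (ex-post − ex-ante) = -1.9100% → -1.91%.

-1.91%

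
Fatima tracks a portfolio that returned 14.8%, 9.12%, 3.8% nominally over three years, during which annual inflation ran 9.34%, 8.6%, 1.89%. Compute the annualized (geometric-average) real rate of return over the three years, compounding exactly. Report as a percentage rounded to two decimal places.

Nominal growth factor = 1.1480 × 1.0912 × 1.0380 = 1.30030011
Price-level growth factor = 1.0934 × 1.0860 × 1.0189 = 1.20987487
Real growth factor = 1.30030011 / 1.20987487 = 1.07473933
Annualized real rate = 1.07473933^(1/3) − 1 = 2.4317% → 2.43%.

2.43%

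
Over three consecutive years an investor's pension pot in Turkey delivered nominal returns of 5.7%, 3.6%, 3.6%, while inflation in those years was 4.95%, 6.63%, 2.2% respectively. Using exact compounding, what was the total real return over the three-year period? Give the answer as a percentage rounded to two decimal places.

Compound the nominal returns: 1.0570 × 1.0360 × 1.0360 = 1.134474.
Compound inflation: 1.0495 × 1.0663 × 1.0220 = 1.143702.
Deflate: 1.134474 / 1.143702 = 0.991932.
Total real return = 0.991932 − 1 → -0.81%.

-0.81%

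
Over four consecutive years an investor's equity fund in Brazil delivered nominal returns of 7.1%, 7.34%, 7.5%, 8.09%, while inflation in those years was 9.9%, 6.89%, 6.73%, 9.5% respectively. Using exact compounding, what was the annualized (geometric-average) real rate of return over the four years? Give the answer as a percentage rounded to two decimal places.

Compound the nominal returns: 1.0710 × 1.0734 × 1.0750 × 1.0809 = 1.33581108.
Compound inflation: 1.0990 × 1.0689 × 1.0673 × 1.0950 = 1.37288891.
Deflate: 1.33581108 / 1.37288891 = 0.97299284.
Annualized real rate = 0.97299284^(1/4) − 1 = -0.6821% → -0.68%.

-0.68%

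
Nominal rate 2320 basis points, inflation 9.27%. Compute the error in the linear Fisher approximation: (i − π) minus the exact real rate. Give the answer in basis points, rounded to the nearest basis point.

Approximate: r ≈ 23.200% − 9.270% = 13.9300%
Exact: (1 + 0.2320)/(1 + 0.0927) − 1 = 12.7482%
Error = 13.9300% − 12.7482% = 1.1818% → 118 basis points.

118 basis points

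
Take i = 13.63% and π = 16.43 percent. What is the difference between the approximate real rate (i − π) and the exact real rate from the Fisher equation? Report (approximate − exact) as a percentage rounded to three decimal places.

-0.395%

Approximate: r ≈ 13.630% − 16.430% = -2.8000%
Exact: (1 + 0.1363)/(1 + 0.1643) − 1 = -2.4049%
Error = -2.8000% − (-2.4049%) = -0.3951% → -0.395%.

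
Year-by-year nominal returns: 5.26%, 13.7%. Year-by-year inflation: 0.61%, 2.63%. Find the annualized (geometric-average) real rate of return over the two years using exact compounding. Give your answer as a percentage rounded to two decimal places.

Nominal growth factor = 1.0526 × 1.1370 = 1.19680620
Price-level growth factor = 1.0061 × 1.0263 = 1.03256043
Real growth factor = 1.19680620 / 1.03256043 = 1.15906650
Annualized real rate = 1.15906650^(1/2) − 1 = 7.6600% → 7.66%.

7.66%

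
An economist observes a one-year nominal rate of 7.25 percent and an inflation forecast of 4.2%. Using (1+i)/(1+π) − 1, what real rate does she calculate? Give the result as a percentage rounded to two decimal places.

1 + r = 1.07250 / 1.04200 = 1.029271
r = 1.029271 − 1 = 2.9271%, i.e. 2.93%.

2.93%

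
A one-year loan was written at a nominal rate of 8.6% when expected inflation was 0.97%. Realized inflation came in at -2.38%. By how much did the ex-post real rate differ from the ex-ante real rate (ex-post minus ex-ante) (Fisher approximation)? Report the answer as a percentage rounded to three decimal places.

3.350%

Ex-ante: 8.6% − 0.97% = 7.630%
Ex-post: 8.6% − (-2.38%) = 10.980%
Difference (ex-post − ex-ante) = 3.3500% → 3.350%.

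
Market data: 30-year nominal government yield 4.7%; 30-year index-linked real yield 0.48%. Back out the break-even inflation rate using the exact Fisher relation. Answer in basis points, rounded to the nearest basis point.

420 basis points

(1 + π) = (1 + i)/(1 + r) = 1.04700 / 1.00480 = 1.041998
Break-even inflation = 1.041998 − 1 → 420 basis points.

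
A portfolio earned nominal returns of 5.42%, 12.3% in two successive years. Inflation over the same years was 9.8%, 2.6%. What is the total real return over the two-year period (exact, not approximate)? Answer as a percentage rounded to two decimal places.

5.09%

Compound the nominal returns: 1.0542 × 1.1230 = 1.183867.
Compound inflation: 1.0980 × 1.0260 = 1.126548.
Deflate: 1.183867 / 1.126548 = 1.050880.
Total real return = 1.050880 − 1 → 5.09%.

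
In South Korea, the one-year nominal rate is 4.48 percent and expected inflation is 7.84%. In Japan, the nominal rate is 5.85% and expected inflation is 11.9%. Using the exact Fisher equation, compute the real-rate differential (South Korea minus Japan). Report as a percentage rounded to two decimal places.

2.29%

South Korea: (1 + 0.0448)/(1 + 0.0784) − 1 = -3.1157%
Japan: (1 + 0.0585)/(1 + 0.1190) − 1 = -5.4066%
Differential = -3.1157% − (-5.4066%) = 2.2909% → 2.29%.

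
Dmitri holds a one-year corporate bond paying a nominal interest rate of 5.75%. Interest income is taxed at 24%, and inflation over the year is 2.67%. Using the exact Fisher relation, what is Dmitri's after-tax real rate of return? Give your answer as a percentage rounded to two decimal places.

1.66%

After-tax nominal return = 5.75% × (1 − 0.24) = 4.3700%.
1 + r = 1.04370 / 1.02670 = 1.016558
After-tax real rate = 1.016558 − 1 → 1.66%.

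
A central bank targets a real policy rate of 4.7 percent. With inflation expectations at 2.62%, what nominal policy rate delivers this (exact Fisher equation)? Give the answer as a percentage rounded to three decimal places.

7.443%

(1 + i) = (1 + r)(1 + π) = 1.04700 × 1.02620 = 1.0744314
i = 1.0744314 − 1, so the required nominal rate is 7.443%.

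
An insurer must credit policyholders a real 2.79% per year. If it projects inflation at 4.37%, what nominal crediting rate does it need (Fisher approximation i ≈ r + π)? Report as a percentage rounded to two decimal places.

i ≈ r + π = 2.79% + 4.37% = 7.16%.

7.16%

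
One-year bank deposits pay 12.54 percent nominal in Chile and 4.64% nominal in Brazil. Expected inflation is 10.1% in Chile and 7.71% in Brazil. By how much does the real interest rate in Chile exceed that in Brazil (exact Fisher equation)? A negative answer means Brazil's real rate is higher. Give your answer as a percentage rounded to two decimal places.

Chile: (1 + 0.1254)/(1 + 0.1010) − 1 = 2.2162%
Brazil: (1 + 0.0464)/(1 + 0.0771) − 1 = -2.8502%
Differential = 2.2162% − (-2.8502%) = 5.0664% → 5.07%.

5.07%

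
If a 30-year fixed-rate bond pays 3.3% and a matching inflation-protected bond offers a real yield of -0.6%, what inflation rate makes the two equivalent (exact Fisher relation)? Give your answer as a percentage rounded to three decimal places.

(1 + π) = (1 + i)/(1 + r) = 1.03300 / 0.99400 = 1.0392354
Break-even inflation = 1.0392354 − 1 → 3.924%.

3.924%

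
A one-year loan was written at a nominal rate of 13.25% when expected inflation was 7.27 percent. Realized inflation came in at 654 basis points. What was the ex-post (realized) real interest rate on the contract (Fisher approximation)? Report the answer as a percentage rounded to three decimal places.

6.710%

Ex-post: 13.25% − 6.54% = 6.710%
So the realized real rate is 6.710%.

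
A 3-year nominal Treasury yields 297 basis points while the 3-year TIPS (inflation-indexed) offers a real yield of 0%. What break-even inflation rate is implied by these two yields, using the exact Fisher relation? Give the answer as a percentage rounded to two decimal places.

2.97%

(1 + π) = (1 + i)/(1 + r) = 1.02970 / 1.00000 = 1.029700
Break-even inflation = 1.029700 − 1 → 2.97%.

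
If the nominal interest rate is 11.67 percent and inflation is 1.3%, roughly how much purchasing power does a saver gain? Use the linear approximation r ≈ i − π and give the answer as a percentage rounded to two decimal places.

r ≈ i − π = 11.67% − 1.3% = 10.37%.

10.37%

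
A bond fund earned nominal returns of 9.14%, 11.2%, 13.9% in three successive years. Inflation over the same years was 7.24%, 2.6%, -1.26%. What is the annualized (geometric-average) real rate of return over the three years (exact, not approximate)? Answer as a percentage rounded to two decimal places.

Compound the nominal returns: 1.0914 × 1.1120 × 1.1390 = 1.38233232.
Compound inflation: 1.0724 × 1.0260 × 0.9874 = 1.08641884.
Deflate: 1.38233232 / 1.08641884 = 1.27237513.
Annualized real rate = 1.27237513^(1/3) − 1 = 8.3607% → 8.36%.

8.36%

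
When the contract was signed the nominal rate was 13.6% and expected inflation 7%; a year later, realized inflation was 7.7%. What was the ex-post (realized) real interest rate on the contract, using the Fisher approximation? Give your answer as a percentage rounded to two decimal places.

5.90%

Ex-post: 13.6% − 7.7% = 5.900%
So the realized real rate is 5.90%.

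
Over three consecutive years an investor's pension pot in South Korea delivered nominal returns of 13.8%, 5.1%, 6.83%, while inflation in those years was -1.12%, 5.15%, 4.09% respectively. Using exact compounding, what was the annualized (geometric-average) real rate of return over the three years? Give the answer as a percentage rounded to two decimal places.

5.69%

Nominal growth factor = 1.1380 × 1.0510 × 1.0683 = 1.27772740
Price-level growth factor = 0.9888 × 1.0515 × 1.0409 = 1.08224788
Real growth factor = 1.27772740 / 1.08224788 = 1.18062361
Annualized real rate = 1.18062361^(1/3) − 1 = 5.6908% → 5.69%.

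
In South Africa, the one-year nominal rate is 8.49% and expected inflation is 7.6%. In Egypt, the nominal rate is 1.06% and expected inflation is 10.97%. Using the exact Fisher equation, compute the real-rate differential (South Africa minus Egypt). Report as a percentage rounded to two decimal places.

South Africa: (1 + 0.0849)/(1 + 0.0760) − 1 = 0.8271%
Egypt: (1 + 0.0106)/(1 + 0.1097) − 1 = -8.9303%
Differential = 0.8271% − (-8.9303%) = 9.7575% → 9.76%.

9.76%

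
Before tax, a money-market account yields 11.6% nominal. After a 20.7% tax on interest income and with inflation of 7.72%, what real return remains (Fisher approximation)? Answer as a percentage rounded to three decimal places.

After-tax nominal return = 11.6% × (1 − 0.207) = 9.1988%.
r ≈ 9.1988% − 7.72% → 1.479%.

1.479%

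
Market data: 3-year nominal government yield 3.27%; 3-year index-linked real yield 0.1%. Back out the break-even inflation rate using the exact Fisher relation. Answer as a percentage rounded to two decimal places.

3.17%

(1 + π) = (1 + i)/(1 + r) = 1.03270 / 1.00100 = 1.031668
Break-even inflation = 1.031668 − 1 → 3.17%.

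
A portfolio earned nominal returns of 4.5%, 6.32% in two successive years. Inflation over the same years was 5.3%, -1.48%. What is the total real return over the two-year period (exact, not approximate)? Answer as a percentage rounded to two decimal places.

Nominal growth factor = 1.0450 × 1.0632 = 1.111044
Price-level growth factor = 1.0530 × 0.9852 = 1.037416
Real growth factor = 1.111044 / 1.037416 = 1.070973
Total real return = 1.070973 − 1 → 7.10%.

7.10%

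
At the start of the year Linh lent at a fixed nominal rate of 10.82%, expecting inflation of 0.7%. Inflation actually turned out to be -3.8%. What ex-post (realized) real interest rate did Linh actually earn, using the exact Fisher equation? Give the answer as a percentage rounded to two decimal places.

Ex-post: (1 + 0.1082)/(1 − 0.0380) − 1 = 15.1975%
So the realized real rate is 15.20%.

15.20%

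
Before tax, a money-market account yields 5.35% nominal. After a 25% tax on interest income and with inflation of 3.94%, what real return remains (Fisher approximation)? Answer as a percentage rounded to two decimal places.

0.07%

After-tax nominal return = 5.35% × (1 − 0.25) = 4.0125%.
r ≈ 4.0125% − 3.94% → 0.07%.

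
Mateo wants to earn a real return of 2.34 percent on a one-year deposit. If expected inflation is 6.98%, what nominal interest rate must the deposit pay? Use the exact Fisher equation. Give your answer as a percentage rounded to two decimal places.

(1 + i) = (1 + r)(1 + π) = 1.02340 × 1.06980 = 1.09483332
i = 1.09483332 − 1, so the required nominal rate is 9.48%.

9.48%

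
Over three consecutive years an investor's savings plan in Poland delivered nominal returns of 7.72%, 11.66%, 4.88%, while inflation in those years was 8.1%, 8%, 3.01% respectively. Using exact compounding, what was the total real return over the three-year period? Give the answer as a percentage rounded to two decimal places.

4.90%

Compound the nominal returns: 1.0772 × 1.1166 × 1.0488 = 1.261498.
Compound inflation: 1.0810 × 1.0800 × 1.0301 = 1.202621.
Deflate: 1.261498 / 1.202621 = 1.048957.
Total real return = 1.048957 − 1 → 4.90%.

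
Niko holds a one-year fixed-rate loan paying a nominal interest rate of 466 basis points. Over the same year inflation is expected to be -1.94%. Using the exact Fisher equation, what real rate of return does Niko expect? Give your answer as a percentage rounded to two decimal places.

By the Fisher equation, 1 + r = (1 + i)/(1 + π).
1 + r = 1.04660 / 0.98060 = 1.067306
r = 1.067306 − 1 = 6.7306%, i.e. 6.73%.

6.73%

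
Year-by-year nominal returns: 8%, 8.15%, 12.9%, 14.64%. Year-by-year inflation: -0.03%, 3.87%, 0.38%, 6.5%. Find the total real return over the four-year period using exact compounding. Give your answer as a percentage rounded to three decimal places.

Nominal growth factor = 1.0800 × 1.0815 × 1.1290 × 1.1464 = 1.511751
Price-level growth factor = 0.9997 × 1.0387 × 1.0038 × 1.0650 = 1.110086
Real growth factor = 1.511751 / 1.110086 = 1.361833
Total real return = 1.361833 − 1 → 36.183%.

36.183%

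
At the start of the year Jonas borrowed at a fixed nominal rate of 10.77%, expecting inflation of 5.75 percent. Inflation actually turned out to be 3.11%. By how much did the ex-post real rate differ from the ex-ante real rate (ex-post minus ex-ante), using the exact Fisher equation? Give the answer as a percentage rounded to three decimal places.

2.682%

Ex-ante: (1 + 0.1077)/(1 + 0.0575) − 1 = 4.7470%
Ex-post: (1 + 0.1077)/(1 + 0.0311) − 1 = 7.4290%
Difference (ex-post − ex-ante) = 2.6819% → 2.682%.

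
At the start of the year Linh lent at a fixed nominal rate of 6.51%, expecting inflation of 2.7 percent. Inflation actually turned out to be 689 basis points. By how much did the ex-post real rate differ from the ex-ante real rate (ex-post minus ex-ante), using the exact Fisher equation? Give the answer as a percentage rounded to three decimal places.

Ex-ante: (1 + 0.0651)/(1 + 0.0270) − 1 = 3.7098%
Ex-post: (1 + 0.0651)/(1 + 0.0689) − 1 = -0.3555%
Difference (ex-post − ex-ante) = -4.0653% → -4.065%.

-4.065%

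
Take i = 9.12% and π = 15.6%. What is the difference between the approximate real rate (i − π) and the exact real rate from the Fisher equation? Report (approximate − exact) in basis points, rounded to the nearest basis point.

Approximate: r ≈ 9.120% − 15.600% = -6.4800%
Exact: (1 + 0.0912)/(1 + 0.1560) − 1 = -5.6055%
Error = -6.4800% − (-5.6055%) = -0.8745% → -87 basis points.

-87 basis points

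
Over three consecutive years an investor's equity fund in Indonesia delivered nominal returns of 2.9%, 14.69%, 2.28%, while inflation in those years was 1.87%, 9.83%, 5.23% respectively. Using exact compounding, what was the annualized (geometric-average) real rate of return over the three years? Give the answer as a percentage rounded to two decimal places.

Nominal growth factor = 1.0290 × 1.1469 × 1.0228 = 1.20706775
Price-level growth factor = 1.0187 × 1.0983 × 1.0523 = 1.17735345
Real growth factor = 1.20706775 / 1.17735345 = 1.02523822
Annualized real rate = 1.02523822^(1/3) − 1 = 0.8343% → 0.83%.

0.83%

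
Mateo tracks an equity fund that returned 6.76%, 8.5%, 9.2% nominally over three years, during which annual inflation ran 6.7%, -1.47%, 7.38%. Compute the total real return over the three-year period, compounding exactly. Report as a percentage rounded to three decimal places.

12.048%

Nominal growth factor = 1.0676 × 1.0850 × 1.0920 = 1.264914
Price-level growth factor = 1.0670 × 0.9853 × 1.0738 = 1.128902
Real growth factor = 1.264914 / 1.128902 = 1.120481
Total real return = 1.120481 − 1 → 12.048%.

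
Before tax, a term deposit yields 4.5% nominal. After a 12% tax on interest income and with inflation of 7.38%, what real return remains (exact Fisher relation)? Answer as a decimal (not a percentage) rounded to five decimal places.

After-tax nominal return = 4.5% × (1 − 0.12) = 3.9600%.
1 + r = 1.03960 / 1.07380 = 0.968150
After-tax real rate = 0.968150 − 1 → -0.03185.

-0.03185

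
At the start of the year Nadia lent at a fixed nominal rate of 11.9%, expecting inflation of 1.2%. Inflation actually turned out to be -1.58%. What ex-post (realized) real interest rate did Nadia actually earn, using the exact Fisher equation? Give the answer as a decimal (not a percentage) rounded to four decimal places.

Ex-post: (1 + 0.1190)/(1 − 0.0158) − 1 = 13.6964%
So the realized real rate is 0.1370.

0.1370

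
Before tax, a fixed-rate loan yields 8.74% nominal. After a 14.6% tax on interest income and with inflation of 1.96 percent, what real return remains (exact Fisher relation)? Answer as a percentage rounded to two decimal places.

After-tax nominal return = 8.74% × (1 − 0.146) = 7.46396%.
1 + r = 1.0746396 / 1.01960 = 1.053982
After-tax real rate = 1.053982 − 1 → 5.40%.

5.40%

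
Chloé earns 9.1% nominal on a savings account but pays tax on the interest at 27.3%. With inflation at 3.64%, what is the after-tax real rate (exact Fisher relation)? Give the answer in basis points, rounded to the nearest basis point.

287 basis points

After-tax nominal return = 9.1% × (1 − 0.273) = 6.6157%.
1 + r = 1.066157 / 1.03640 = 1.028712
After-tax real rate = 1.028712 − 1 → 287 basis points.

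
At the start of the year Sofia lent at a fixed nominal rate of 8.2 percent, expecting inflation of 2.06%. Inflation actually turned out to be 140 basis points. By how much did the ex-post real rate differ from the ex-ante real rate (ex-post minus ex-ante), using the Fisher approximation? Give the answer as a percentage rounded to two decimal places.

Ex-ante: 8.2% − 2.06% = 6.140%
Ex-post: 8.2% − 1.4% = 6.800%
Difference (ex-post − ex-ante) = 0.6600% → 0.66%.

0.66%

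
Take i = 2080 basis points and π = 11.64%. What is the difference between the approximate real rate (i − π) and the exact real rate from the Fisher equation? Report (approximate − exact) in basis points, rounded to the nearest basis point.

96 basis points

Approximate: r ≈ 20.800% − 11.640% = 9.1600%
Exact: (1 + 0.2080)/(1 + 0.1164) − 1 = 8.2049%
Error = 9.1600% − 8.2049% = 0.9551% → 96 basis points.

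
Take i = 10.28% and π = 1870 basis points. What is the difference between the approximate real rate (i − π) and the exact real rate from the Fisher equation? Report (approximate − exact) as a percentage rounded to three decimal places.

-1.326%

Approximate: r ≈ 10.280% − 18.700% = -8.4200%
Exact: (1 + 0.1028)/(1 + 0.1870) − 1 = -7.09351%
Error = -8.4200% − (-7.09351%) = -1.32649% → -1.326%.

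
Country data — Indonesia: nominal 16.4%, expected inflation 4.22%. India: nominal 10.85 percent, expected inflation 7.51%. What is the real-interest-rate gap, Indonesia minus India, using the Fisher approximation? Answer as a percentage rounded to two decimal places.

8.84%

Indonesia: 16.4% − 4.22% = 12.180%
India: 10.85% − 7.51% = 3.340%
Differential = 8.840% → 8.84%.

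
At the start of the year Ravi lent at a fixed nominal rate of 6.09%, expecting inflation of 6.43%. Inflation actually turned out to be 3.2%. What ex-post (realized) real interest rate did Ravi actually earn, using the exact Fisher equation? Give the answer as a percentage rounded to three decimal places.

Ex-post: (1 + 0.0609)/(1 + 0.0320) − 1 = 2.8004%
So the realized real rate is 2.800%.

2.800%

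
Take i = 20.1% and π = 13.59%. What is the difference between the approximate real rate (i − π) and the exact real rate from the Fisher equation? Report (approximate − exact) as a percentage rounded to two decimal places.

0.78%

Approximate: r ≈ 20.100% − 13.590% = 6.5100%
Exact: (1 + 0.2010)/(1 + 0.1359) − 1 = 5.7311%
Error = 6.5100% − 5.7311% = 0.7789% → 0.78%.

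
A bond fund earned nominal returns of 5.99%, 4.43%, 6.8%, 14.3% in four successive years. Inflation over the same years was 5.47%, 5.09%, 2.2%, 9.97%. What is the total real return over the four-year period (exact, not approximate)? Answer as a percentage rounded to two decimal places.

8.47%

Compound the nominal returns: 1.0599 × 1.0443 × 1.0680 × 1.1430 = 1.351163.
Compound inflation: 1.0547 × 1.0509 × 1.0220 × 1.0997 = 1.245706.
Deflate: 1.351163 / 1.245706 = 1.084656.
Total real return = 1.084656 − 1 → 8.47%.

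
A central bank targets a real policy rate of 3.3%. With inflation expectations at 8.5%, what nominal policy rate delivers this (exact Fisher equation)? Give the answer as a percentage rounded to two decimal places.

12.08%

(1 + i) = (1 + r)(1 + π) = 1.03300 × 1.08500 = 1.120805
i = 1.120805 − 1, so the required nominal rate is 12.08%.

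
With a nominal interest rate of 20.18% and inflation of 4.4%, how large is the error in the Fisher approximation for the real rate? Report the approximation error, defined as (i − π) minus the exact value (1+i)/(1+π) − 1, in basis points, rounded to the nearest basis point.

67 basis points

Approximate: r ≈ 20.180% − 4.400% = 15.7800%
Exact: (1 + 0.2018)/(1 + 0.0440) − 1 = 15.1149%
Error = 15.7800% − 15.1149% = 0.6651% → 67 basis points.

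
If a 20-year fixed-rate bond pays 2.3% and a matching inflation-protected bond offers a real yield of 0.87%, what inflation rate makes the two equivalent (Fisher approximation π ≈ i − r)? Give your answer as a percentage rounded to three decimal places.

π ≈ i − r = 2.3% − 0.87% → 1.430%.

1.430%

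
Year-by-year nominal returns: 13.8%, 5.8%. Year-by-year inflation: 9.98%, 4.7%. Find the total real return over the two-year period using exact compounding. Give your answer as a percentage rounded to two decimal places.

4.56%

Nominal growth factor = 1.1380 × 1.0580 = 1.204004
Price-level growth factor = 1.0998 × 1.0470 = 1.151491
Real growth factor = 1.204004 / 1.151491 = 1.045605
Total real return = 1.045605 − 1 → 4.56%.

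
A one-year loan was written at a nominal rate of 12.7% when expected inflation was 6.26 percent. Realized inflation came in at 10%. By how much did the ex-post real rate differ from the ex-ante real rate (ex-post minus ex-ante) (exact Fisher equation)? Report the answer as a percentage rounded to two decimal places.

-3.61%

Ex-ante: (1 + 0.1270)/(1 + 0.0626) − 1 = 6.0606%
Ex-post: (1 + 0.1270)/(1 + 0.1000) − 1 = 2.4545%
Difference (ex-post − ex-ante) = -3.6061% → -3.61%.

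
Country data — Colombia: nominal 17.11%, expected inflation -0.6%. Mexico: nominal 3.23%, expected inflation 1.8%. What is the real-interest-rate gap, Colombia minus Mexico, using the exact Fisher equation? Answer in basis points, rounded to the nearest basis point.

1641 basis points

Colombia: (1 + 0.1711)/(1 − 0.0060) − 1 = 17.8169%
Mexico: (1 + 0.0323)/(1 + 0.0180) − 1 = 1.4047%
Differential = 17.8169% − 1.4047% = 16.4122% → 1641 basis points.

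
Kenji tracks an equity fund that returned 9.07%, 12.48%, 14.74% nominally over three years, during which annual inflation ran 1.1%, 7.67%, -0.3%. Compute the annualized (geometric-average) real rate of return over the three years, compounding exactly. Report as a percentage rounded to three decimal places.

9.056%

Compound the nominal returns: 1.0907 × 1.1248 × 1.1474 = 1.407652534.
Compound inflation: 1.0110 × 1.0767 × 0.9970 = 1.085278069.
Deflate: 1.407652534 / 1.085278069 = 1.297043195.
Annualized real rate = 1.297043195^(1/3) − 1 = 9.05648% → 9.056%.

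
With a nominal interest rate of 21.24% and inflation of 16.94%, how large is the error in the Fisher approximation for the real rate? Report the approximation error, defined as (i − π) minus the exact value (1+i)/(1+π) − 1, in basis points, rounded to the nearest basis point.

Approximate: r ≈ 21.240% − 16.940% = 4.3000%
Exact: (1 + 0.2124)/(1 + 0.1694) − 1 = 3.6771%
Error = 4.3000% − 3.6771% = 0.6229% → 62 basis points.

62 basis points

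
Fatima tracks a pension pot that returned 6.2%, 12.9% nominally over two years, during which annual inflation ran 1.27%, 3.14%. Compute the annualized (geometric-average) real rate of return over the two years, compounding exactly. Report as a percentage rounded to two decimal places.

7.14%

Compound the nominal returns: 1.0620 × 1.1290 = 1.19899800.
Compound inflation: 1.0127 × 1.0314 = 1.04449878.
Deflate: 1.19899800 / 1.04449878 = 1.14791709.
Annualized real rate = 1.14791709^(1/2) − 1 = 7.1409% → 7.14%.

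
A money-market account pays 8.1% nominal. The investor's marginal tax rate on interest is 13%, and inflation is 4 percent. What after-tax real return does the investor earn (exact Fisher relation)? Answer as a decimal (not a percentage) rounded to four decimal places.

0.0293

After-tax nominal return = 8.1% × (1 − 0.13) = 7.0470%.
1 + r = 1.07047 / 1.04000 = 1.029298
After-tax real rate = 1.029298 − 1 → 0.0293.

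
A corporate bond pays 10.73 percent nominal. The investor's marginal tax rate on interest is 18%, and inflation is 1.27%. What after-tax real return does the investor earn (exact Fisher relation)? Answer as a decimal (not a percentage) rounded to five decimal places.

0.07434

After-tax nominal return = 10.73% × (1 − 0.18) = 8.7986%.
1 + r = 1.087986 / 1.01270 = 1.074342
After-tax real rate = 1.074342 − 1 → 0.07434.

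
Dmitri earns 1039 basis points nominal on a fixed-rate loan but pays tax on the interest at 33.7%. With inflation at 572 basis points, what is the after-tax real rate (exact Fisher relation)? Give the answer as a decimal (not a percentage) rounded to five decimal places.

After-tax nominal return = 10.39% × (1 − 0.337) = 6.88857%.
1 + r = 1.0688857 / 1.05720 = 1.011053
After-tax real rate = 1.011053 − 1 → 0.01105.

0.01105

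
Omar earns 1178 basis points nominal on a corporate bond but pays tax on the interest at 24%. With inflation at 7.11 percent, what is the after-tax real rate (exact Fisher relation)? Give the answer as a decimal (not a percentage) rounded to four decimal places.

After-tax nominal return = 11.78% × (1 − 0.24) = 8.9528%.
1 + r = 1.089528 / 1.07110 = 1.017205
After-tax real rate = 1.017205 − 1 → 0.0172.

0.0172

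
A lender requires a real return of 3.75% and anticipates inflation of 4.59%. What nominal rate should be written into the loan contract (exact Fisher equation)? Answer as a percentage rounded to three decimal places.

(1 + i) = (1 + r)(1 + π) = 1.03750 × 1.04590 = 1.08512125
i = 1.08512125 − 1, so the required nominal rate is 8.512%.

8.512%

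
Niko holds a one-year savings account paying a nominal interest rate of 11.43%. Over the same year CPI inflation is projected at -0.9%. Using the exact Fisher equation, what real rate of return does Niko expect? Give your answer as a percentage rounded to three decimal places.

1 + r = 1.11430 / 0.99100 = 1.124420
r = 1.124420 − 1 = 12.4420%, i.e. 12.442%.

12.442%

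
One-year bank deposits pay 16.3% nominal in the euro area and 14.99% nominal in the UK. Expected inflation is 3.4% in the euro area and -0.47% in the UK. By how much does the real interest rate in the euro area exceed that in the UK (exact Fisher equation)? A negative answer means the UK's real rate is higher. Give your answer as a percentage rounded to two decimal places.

The euro area: (1 + 0.1630)/(1 + 0.0340) − 1 = 12.4758%
The UK: (1 + 0.1499)/(1 − 0.0047) − 1 = 15.5330%
Differential = 12.4758% − 15.5330% = -3.0572% → -3.06%.

-3.06%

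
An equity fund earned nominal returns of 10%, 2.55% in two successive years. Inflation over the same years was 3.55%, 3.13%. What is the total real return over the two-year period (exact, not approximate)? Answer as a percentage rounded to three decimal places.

5.631%

Nominal growth factor = 1.1000 × 1.0255 = 1.128050
Price-level growth factor = 1.0355 × 1.0313 = 1.067911
Real growth factor = 1.128050 / 1.067911 = 1.056314
Total real return = 1.056314 − 1 → 5.631%.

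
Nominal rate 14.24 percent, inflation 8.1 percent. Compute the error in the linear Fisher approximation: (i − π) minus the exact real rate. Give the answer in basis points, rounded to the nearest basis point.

Approximate: r ≈ 14.240% − 8.100% = 6.1400%
Exact: (1 + 0.1424)/(1 + 0.0810) − 1 = 5.6799%
Error = 6.1400% − 5.6799% = 0.4601% → 46 basis points.

46 basis points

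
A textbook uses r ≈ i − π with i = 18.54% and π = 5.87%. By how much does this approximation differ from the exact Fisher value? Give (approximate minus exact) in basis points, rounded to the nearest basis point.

Approximate: r ≈ 18.540% − 5.870% = 12.6700%
Exact: (1 + 0.1854)/(1 + 0.0587) − 1 = 11.9675%
Error = 12.6700% − 11.9675% = 0.7025% → 70 basis points.

70 basis points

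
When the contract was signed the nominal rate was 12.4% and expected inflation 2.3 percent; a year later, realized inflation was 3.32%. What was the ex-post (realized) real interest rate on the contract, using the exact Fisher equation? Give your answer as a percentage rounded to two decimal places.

8.79%

Ex-post: (1 + 0.1240)/(1 + 0.0332) − 1 = 8.7882%
So the realized real rate is 8.79%.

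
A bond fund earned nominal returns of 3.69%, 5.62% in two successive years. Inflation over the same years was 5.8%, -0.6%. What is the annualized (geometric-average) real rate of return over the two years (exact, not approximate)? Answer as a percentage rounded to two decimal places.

Nominal growth factor = 1.0369 × 1.0562 = 1.09517378
Price-level growth factor = 1.0580 × 0.9940 = 1.05165200
Real growth factor = 1.09517378 / 1.05165200 = 1.04138420
Annualized real rate = 1.04138420^(1/2) − 1 = 2.0482% → 2.05%.

2.05%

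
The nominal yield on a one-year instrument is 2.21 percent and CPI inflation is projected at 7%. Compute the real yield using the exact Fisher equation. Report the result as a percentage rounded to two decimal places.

1 + r = 1.02210 / 1.07000 = 0.955234
r = 0.955234 − 1 = -4.4766%, i.e. -4.48%.

-4.48%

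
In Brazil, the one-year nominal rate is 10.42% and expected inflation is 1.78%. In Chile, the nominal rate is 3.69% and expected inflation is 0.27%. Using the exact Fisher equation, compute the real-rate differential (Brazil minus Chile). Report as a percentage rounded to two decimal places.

5.08%

Brazil: (1 + 0.1042)/(1 + 0.0178) − 1 = 8.4889%
Chile: (1 + 0.0369)/(1 + 0.0027) − 1 = 3.4108%
Differential = 8.4889% − 3.4108% = 5.0781% → 5.08%.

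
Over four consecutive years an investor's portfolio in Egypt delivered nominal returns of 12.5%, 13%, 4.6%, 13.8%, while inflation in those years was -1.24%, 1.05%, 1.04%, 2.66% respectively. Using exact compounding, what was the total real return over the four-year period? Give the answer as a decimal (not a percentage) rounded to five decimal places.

0.46182

Nominal growth factor = 1.1250 × 1.1300 × 1.0460 × 1.1380 = 1.513230
Price-level growth factor = 0.9876 × 1.0105 × 1.0104 × 1.0266 = 1.035171
Real growth factor = 1.513230 / 1.035171 = 1.461817
Total real return = 1.461817 − 1 → 0.46182.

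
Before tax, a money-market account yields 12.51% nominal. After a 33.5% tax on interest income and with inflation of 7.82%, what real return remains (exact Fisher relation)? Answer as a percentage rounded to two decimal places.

After-tax nominal return = 12.51% × (1 − 0.335) = 8.31915%.
1 + r = 1.0831915 / 1.07820 = 1.004629
After-tax real rate = 1.004629 − 1 → 0.46%.

0.46%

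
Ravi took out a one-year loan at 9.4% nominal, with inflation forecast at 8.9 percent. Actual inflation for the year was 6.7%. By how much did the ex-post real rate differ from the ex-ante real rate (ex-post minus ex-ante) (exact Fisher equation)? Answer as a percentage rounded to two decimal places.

Ex-ante: (1 + 0.0940)/(1 + 0.0890) − 1 = 0.4591%
Ex-post: (1 + 0.0940)/(1 + 0.0670) − 1 = 2.5305%
Difference (ex-post − ex-ante) = 2.0713% → 2.07%.

2.07%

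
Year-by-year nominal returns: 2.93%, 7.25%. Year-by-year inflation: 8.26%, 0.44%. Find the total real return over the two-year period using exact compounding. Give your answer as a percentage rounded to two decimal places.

Nominal growth factor = 1.0293 × 1.0725 = 1.103924
Price-level growth factor = 1.0826 × 1.0044 = 1.087363
Real growth factor = 1.103924 / 1.087363 = 1.015230
Total real return = 1.015230 − 1 → 1.52%.

1.52%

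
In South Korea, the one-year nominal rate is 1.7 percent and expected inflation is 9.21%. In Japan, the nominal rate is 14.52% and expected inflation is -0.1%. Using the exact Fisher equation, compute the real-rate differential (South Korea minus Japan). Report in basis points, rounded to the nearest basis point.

-2151 basis points

South Korea: (1 + 0.0170)/(1 + 0.0921) − 1 = -6.8767%
Japan: (1 + 0.1452)/(1 − 0.0010) − 1 = 14.6346%
Differential = -6.8767% − 14.6346% = -21.5113% → -2151 basis points.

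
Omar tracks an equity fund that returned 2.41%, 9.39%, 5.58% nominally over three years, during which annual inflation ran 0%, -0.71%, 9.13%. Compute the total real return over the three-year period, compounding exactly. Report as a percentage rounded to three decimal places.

9.157%

Compound the nominal returns: 1.0241 × 1.0939 × 1.0558 = 1.182774.
Compound inflation: 1.0000 × 0.9929 × 1.0913 = 1.083552.
Deflate: 1.182774 / 1.083552 = 1.091571.
Total real return = 1.091571 − 1 → 9.157%.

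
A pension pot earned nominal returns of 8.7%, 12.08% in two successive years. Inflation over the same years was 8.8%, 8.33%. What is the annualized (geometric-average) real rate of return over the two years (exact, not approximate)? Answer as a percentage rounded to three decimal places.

Compound the nominal returns: 1.0870 × 1.1208 = 1.21830960.
Compound inflation: 1.0880 × 1.0833 = 1.17863040.
Deflate: 1.21830960 / 1.17863040 = 1.03366552.
Annualized real rate = 1.03366552^(1/2) − 1 = 1.6693% → 1.669%.

1.669%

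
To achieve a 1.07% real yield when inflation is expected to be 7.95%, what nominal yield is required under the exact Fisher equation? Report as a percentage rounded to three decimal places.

9.105%

(1 + i) = (1 + r)(1 + π) = 1.01070 × 1.07950 = 1.09105065
i = 1.09105065 − 1, so the required nominal rate is 9.105%.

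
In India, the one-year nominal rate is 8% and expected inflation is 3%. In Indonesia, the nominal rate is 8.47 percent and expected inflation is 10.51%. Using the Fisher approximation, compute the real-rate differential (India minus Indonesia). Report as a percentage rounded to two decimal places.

7.04%

India: 8% − 3% = 5.000%
Indonesia: 8.47% − 10.51% = -2.040%
Differential = 7.040% → 7.04%.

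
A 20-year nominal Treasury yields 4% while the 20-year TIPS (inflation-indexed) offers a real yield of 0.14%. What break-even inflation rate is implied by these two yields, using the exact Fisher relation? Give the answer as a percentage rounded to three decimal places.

(1 + π) = (1 + i)/(1 + r) = 1.04000 / 1.00140 = 1.038546
Break-even inflation = 1.038546 − 1 → 3.855%.

3.855%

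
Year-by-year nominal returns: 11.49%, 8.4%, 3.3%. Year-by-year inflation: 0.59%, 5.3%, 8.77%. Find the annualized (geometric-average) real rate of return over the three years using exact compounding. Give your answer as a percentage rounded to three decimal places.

2.713%

Compound the nominal returns: 1.1149 × 1.0840 × 1.0330 = 1.24843380.
Compound inflation: 1.0059 × 1.0530 × 1.0877 = 1.15210565.
Deflate: 1.24843380 / 1.15210565 = 1.08361052.
Annualized real rate = 1.08361052^(1/3) − 1 = 2.7128% → 2.713%.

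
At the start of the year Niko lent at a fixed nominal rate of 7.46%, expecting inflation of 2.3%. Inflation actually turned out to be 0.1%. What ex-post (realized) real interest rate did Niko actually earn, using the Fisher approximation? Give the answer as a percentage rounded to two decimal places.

Ex-post: 7.46% − 0.1% = 7.360%
So the realized real rate is 7.36%.

7.36%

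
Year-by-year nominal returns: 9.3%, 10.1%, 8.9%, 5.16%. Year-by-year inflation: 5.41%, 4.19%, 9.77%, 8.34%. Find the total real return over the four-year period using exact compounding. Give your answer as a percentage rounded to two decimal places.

Nominal growth factor = 1.0930 × 1.1010 × 1.0890 × 1.0516 = 1.378117
Price-level growth factor = 1.0541 × 1.0419 × 1.0977 × 1.0834 = 1.306112
Real growth factor = 1.378117 / 1.306112 = 1.055129
Total real return = 1.055129 − 1 → 5.51%.

5.51%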